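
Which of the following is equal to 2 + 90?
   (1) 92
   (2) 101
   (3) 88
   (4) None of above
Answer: 1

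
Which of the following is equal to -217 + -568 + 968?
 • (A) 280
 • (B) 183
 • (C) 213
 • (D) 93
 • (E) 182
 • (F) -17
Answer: B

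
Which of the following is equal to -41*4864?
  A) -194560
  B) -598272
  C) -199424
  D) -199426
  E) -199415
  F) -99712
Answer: C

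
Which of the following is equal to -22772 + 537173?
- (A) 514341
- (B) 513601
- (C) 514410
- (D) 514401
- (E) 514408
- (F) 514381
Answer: D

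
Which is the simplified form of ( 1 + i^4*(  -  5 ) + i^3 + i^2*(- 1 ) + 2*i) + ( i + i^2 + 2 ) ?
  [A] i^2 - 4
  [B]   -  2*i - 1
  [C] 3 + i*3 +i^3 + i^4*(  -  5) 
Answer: C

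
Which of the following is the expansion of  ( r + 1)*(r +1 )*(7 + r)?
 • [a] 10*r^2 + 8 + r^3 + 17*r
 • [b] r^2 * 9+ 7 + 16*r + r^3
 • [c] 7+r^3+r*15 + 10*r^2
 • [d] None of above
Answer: d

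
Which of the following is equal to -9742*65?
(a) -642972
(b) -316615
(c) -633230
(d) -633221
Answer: c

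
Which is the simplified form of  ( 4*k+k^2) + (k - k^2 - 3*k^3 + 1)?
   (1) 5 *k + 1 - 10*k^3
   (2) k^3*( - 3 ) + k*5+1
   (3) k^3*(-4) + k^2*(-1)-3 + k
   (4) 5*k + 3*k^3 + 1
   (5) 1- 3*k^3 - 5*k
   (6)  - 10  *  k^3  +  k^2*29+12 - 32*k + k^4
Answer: 2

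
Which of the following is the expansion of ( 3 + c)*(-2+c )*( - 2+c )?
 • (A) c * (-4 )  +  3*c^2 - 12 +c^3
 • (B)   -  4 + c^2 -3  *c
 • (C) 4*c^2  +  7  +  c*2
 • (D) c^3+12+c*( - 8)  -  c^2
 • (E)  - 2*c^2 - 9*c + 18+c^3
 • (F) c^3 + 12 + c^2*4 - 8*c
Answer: D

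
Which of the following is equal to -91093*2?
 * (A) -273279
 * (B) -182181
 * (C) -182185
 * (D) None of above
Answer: D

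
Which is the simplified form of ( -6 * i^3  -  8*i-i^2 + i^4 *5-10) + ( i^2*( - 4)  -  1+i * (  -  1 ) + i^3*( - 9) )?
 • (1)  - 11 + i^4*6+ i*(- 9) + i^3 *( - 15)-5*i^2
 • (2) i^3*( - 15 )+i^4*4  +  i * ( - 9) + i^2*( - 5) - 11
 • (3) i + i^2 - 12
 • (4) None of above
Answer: 4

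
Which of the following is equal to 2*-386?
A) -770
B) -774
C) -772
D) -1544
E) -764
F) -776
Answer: C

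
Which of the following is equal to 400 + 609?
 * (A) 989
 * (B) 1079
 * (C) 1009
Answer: C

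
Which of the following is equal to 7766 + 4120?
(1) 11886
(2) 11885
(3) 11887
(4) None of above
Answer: 1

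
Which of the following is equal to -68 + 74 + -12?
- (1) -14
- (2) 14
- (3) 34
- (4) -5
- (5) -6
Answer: 5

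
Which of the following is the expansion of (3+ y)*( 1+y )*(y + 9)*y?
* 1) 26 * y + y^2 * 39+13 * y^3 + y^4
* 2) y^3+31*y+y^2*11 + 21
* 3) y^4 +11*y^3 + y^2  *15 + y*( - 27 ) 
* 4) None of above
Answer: 4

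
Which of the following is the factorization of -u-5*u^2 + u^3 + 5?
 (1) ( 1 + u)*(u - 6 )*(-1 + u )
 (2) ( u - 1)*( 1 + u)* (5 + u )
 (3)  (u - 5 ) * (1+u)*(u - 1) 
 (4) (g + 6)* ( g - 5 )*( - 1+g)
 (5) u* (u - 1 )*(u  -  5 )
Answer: 3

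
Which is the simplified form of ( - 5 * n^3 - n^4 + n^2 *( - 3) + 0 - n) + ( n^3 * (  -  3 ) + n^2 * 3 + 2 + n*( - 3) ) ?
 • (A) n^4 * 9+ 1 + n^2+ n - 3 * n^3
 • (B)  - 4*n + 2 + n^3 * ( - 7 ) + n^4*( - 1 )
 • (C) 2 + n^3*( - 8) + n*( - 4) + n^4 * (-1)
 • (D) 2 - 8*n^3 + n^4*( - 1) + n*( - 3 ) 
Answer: C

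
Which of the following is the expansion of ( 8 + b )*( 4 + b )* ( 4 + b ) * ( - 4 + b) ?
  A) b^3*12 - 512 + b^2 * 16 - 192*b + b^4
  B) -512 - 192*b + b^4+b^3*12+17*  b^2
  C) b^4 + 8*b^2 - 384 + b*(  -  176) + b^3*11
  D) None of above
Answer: A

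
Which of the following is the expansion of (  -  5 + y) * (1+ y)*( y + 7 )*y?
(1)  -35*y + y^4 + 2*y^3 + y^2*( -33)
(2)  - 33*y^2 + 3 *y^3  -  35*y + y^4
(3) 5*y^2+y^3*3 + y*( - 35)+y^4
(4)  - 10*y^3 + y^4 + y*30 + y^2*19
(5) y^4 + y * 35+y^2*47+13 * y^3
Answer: 2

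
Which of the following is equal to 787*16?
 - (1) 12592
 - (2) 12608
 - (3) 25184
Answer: 1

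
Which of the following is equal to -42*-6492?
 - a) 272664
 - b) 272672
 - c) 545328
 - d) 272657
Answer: a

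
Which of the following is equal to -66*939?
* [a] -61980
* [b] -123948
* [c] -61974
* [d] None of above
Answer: c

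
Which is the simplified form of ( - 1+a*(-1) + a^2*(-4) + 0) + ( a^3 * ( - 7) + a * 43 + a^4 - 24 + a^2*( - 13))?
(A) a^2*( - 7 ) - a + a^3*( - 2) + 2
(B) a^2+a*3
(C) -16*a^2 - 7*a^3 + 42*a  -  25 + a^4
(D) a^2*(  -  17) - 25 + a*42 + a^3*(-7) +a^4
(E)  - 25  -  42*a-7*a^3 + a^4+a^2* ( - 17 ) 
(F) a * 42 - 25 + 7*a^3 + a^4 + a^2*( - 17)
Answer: D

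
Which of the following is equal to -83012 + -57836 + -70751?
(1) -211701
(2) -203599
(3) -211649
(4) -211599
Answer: 4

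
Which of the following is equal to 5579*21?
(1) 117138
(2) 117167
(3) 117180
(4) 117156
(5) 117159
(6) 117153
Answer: 5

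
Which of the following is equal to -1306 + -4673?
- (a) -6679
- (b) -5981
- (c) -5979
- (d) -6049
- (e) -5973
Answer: c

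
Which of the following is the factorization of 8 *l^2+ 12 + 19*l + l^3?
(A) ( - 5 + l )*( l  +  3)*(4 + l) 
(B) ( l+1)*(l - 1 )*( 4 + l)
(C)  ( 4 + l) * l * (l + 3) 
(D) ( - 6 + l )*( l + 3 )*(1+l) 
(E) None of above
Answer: E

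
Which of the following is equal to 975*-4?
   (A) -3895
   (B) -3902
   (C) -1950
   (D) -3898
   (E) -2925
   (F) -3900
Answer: F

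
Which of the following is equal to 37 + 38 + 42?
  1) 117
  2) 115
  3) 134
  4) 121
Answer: 1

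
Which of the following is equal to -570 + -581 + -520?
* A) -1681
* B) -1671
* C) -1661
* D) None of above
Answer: B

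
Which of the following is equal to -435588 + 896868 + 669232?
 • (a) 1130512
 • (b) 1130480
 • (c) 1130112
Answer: a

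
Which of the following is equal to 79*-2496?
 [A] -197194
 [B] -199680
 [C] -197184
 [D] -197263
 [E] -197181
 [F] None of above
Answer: C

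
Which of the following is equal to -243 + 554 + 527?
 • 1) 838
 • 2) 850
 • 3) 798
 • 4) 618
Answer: 1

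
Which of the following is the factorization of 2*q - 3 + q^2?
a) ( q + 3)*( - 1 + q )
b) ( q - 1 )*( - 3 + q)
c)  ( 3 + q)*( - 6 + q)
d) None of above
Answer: a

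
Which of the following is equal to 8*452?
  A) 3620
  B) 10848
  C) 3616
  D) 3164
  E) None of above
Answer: C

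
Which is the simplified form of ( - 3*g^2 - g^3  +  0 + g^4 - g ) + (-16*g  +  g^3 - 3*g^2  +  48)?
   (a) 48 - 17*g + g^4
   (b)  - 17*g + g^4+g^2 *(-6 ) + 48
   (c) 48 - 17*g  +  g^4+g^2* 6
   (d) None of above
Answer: b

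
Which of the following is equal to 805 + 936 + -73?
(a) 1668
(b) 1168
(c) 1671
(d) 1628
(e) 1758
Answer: a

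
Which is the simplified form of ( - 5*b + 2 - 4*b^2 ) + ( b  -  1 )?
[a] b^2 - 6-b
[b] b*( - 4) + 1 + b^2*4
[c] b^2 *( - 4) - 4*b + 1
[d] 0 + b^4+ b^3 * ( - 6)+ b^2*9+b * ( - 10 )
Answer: c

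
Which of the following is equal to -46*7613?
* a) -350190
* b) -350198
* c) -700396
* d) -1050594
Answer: b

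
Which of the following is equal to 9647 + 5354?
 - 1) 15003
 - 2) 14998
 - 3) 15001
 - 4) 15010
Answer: 3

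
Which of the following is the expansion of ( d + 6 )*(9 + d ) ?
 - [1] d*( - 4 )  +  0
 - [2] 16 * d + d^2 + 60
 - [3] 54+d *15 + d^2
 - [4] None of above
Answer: 3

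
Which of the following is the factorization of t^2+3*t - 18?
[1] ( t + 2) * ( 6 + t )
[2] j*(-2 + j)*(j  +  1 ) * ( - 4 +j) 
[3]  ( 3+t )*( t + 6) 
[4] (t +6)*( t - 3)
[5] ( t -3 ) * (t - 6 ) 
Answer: 4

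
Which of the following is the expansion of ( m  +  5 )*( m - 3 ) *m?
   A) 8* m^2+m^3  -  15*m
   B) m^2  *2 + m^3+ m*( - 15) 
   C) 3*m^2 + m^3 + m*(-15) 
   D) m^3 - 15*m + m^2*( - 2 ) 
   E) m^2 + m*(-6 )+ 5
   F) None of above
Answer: B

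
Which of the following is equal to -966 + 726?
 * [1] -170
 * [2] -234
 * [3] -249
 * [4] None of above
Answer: 4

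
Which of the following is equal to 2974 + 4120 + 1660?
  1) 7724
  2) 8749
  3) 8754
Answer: 3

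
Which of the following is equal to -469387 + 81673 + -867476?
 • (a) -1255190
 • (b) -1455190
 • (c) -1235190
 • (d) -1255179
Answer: a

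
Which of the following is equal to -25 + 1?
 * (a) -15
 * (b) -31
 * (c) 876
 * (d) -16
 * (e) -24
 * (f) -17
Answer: e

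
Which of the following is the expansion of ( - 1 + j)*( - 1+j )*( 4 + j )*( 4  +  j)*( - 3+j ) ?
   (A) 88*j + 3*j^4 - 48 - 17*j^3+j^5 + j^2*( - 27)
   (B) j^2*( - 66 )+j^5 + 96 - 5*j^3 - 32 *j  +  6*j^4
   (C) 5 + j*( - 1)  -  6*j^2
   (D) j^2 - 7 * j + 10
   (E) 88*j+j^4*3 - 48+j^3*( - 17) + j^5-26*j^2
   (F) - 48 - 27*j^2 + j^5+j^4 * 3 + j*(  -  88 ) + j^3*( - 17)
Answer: A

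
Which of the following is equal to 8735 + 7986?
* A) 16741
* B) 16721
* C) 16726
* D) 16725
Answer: B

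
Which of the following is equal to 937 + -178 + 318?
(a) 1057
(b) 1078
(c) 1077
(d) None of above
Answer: c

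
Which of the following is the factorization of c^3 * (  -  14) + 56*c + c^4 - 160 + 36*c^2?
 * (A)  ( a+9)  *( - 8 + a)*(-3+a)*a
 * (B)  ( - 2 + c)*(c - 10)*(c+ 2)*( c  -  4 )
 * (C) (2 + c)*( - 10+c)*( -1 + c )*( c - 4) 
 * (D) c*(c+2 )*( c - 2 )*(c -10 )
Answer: B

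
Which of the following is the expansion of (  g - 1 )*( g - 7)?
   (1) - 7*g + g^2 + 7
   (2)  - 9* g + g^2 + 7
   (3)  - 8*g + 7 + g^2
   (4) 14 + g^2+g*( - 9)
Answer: 3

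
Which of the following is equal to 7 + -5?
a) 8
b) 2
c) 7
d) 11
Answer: b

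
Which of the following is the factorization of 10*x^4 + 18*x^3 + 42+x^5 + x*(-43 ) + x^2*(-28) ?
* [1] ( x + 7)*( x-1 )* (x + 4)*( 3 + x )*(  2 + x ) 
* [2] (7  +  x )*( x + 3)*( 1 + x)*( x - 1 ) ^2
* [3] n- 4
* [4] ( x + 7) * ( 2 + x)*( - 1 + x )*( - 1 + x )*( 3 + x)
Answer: 4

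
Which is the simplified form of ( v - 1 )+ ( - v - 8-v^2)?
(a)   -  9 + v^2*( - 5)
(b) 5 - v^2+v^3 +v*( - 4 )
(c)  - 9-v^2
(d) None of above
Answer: c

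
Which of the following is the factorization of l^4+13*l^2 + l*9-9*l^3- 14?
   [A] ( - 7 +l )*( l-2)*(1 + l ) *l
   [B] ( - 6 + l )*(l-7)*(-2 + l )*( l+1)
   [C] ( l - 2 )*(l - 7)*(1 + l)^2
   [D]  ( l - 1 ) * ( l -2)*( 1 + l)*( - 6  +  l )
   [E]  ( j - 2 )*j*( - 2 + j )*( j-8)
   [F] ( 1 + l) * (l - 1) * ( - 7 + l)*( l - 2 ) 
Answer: F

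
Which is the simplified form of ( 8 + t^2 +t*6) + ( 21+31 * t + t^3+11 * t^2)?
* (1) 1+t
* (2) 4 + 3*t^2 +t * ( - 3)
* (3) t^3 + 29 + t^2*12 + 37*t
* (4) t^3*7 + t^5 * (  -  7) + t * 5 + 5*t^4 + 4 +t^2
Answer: 3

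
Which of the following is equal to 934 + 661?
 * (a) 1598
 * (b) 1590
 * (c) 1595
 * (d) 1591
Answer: c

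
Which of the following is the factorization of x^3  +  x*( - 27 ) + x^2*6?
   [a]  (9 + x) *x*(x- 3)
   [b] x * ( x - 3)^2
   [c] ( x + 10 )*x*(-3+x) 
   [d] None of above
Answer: a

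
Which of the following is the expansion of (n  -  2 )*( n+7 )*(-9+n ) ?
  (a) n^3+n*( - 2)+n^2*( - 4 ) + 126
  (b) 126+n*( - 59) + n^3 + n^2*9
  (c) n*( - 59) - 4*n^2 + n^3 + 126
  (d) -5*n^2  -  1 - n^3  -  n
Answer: c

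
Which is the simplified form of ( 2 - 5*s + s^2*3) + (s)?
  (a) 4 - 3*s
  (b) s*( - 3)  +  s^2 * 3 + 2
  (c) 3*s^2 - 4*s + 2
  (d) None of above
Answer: c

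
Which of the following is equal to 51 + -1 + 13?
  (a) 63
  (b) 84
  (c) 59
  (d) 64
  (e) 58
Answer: a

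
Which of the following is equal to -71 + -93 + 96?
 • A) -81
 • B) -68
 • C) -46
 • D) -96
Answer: B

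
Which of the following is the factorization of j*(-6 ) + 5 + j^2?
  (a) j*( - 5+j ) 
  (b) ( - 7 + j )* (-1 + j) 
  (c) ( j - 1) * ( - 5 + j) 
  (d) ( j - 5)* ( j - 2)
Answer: c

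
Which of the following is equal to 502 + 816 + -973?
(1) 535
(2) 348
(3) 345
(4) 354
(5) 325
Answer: 3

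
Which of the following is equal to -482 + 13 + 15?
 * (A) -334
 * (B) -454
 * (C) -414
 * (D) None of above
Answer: B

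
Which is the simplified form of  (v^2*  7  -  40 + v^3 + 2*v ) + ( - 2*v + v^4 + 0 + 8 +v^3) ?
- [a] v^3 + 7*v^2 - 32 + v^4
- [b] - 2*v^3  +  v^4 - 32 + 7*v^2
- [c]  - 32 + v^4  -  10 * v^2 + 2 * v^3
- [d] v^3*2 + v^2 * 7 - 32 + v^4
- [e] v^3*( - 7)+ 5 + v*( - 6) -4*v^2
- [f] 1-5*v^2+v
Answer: d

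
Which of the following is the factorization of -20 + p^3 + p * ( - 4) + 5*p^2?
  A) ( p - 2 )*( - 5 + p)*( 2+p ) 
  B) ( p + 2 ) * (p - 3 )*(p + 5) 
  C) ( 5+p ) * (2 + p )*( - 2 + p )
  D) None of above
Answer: C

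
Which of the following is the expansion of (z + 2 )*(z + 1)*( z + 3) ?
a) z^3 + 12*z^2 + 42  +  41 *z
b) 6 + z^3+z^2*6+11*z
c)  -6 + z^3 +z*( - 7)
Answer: b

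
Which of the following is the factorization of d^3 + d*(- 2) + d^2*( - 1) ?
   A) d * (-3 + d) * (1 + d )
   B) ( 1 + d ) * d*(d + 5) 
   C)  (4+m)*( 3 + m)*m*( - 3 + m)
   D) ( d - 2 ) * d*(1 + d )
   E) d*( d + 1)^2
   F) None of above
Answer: D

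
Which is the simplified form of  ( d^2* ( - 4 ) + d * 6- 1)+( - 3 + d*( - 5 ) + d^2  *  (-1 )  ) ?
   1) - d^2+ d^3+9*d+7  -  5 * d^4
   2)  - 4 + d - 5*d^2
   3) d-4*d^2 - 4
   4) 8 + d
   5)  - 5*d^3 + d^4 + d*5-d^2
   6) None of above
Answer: 2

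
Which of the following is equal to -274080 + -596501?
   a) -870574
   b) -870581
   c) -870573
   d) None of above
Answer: b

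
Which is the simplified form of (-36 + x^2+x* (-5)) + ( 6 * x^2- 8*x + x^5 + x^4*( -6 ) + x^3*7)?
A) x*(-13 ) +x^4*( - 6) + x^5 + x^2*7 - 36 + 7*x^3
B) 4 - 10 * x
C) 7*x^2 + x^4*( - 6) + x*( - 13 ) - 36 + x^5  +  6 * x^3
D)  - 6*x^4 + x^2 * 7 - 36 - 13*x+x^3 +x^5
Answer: A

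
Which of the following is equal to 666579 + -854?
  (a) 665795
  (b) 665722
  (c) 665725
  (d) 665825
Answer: c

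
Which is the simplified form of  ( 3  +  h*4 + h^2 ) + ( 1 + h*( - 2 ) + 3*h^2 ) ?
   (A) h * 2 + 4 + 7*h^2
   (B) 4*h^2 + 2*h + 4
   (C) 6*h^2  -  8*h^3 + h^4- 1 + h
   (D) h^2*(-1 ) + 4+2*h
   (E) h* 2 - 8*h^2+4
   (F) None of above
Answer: B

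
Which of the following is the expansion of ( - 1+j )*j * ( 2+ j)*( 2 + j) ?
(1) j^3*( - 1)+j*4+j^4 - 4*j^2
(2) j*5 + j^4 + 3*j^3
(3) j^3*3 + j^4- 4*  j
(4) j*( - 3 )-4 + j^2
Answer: 3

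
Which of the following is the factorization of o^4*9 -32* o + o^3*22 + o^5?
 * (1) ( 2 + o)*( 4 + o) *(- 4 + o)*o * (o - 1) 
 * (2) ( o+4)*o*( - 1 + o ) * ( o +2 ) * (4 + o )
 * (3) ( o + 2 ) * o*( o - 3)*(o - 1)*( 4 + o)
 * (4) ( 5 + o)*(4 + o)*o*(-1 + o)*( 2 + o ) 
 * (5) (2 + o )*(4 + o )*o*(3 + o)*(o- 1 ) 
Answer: 2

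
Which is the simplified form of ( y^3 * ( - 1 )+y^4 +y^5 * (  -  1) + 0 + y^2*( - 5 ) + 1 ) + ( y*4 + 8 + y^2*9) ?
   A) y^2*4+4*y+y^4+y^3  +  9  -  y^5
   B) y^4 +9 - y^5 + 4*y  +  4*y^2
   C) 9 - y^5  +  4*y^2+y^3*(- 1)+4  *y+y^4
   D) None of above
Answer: C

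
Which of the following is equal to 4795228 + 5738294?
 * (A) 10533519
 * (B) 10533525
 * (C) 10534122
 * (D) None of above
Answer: D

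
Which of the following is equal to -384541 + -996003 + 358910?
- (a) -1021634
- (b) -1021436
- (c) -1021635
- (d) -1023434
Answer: a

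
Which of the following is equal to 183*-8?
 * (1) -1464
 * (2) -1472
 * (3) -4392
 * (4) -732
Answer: 1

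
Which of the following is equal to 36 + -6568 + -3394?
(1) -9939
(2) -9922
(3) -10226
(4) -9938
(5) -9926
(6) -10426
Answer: 5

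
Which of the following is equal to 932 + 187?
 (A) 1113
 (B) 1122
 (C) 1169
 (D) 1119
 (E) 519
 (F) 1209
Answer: D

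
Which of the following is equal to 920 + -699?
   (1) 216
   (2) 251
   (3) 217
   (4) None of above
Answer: 4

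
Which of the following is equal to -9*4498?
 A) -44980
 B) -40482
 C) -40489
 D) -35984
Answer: B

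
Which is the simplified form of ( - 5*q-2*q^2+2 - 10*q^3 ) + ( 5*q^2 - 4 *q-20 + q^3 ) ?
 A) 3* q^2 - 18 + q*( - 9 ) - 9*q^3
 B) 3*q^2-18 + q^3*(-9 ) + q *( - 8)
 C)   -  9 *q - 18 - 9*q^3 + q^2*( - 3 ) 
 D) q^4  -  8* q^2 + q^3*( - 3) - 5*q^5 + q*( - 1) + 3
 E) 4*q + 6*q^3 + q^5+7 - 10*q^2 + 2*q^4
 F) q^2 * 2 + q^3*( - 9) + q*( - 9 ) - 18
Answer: A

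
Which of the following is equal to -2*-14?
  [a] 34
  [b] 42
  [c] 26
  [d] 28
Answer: d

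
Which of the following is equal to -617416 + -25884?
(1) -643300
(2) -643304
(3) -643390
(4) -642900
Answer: 1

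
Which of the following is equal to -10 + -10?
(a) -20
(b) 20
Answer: a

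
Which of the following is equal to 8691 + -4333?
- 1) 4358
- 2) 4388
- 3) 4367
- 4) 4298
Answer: 1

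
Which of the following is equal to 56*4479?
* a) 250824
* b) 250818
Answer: a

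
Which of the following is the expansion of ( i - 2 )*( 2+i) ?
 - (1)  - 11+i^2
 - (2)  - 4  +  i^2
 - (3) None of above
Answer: 2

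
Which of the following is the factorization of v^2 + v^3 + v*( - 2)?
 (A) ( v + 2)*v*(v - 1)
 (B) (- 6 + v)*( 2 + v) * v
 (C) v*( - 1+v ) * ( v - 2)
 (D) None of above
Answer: A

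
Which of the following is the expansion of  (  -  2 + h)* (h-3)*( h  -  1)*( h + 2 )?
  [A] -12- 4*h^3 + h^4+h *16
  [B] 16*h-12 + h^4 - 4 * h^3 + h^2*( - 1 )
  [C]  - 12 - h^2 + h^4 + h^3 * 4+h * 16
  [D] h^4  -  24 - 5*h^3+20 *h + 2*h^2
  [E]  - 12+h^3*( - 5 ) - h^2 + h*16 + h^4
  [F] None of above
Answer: B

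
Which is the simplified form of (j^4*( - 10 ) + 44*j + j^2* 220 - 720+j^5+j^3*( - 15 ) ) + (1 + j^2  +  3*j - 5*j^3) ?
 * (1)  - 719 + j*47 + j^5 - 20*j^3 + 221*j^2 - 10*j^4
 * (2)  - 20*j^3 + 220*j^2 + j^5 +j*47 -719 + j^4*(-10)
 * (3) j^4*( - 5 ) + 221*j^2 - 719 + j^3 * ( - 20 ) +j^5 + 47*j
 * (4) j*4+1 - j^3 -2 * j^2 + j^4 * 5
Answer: 1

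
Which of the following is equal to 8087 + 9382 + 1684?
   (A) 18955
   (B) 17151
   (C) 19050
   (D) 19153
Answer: D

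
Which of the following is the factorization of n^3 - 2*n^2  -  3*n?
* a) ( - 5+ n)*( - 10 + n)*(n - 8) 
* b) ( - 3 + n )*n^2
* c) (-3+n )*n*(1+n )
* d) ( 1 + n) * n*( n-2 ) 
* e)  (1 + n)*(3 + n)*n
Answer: c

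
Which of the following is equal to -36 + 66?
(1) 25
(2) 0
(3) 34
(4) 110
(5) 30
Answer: 5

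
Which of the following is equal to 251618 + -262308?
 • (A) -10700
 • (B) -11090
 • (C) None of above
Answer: C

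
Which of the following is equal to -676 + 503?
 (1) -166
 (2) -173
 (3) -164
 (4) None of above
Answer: 2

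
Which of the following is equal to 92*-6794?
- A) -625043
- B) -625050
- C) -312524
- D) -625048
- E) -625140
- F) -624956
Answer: D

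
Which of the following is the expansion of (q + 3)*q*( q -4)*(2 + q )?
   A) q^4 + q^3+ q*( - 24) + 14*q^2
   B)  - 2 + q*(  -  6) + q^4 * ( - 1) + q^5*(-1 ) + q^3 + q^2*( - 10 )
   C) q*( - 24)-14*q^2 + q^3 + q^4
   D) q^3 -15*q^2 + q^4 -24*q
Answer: C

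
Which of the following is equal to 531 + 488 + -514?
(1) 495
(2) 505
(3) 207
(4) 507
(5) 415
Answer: 2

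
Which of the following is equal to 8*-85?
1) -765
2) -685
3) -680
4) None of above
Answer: 3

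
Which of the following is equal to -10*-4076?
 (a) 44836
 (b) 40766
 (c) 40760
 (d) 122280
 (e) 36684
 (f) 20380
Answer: c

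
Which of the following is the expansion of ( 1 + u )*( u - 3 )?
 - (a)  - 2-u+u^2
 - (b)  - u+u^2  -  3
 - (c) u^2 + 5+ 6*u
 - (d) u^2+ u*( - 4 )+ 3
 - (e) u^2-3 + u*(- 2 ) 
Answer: e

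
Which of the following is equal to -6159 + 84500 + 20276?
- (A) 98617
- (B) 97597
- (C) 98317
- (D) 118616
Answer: A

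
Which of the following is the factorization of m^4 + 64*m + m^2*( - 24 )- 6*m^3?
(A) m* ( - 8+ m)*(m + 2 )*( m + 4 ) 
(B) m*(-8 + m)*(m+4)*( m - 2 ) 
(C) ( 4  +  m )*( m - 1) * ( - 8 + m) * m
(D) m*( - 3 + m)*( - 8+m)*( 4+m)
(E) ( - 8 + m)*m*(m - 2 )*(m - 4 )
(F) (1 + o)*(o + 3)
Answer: B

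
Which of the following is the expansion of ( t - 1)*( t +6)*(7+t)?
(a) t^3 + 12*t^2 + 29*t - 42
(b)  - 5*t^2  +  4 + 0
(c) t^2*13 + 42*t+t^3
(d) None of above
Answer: a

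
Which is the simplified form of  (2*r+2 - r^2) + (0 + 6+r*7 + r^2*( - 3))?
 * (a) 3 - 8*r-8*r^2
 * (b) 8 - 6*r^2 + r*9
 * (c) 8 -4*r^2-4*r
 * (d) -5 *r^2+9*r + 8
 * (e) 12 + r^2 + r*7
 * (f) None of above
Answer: f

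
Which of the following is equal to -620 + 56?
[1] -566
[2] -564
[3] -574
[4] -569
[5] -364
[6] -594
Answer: 2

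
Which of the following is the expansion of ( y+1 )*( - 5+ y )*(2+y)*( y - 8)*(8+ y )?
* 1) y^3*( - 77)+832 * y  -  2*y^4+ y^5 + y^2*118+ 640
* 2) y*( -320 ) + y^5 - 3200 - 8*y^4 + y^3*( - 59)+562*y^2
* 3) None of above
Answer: 1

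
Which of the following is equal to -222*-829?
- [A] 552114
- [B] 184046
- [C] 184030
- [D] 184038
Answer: D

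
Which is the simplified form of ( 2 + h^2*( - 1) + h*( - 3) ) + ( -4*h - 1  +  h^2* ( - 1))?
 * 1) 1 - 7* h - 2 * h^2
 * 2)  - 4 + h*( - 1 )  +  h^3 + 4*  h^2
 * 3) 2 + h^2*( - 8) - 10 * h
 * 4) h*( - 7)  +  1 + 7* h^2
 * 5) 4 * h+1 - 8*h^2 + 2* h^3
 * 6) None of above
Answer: 1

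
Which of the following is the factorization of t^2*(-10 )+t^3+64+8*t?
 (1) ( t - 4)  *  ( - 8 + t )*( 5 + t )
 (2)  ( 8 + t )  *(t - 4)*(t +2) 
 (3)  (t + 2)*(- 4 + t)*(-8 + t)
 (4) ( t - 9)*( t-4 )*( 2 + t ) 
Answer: 3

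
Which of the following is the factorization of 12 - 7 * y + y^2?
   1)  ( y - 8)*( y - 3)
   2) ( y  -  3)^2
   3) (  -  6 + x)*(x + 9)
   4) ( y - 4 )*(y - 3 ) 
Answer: 4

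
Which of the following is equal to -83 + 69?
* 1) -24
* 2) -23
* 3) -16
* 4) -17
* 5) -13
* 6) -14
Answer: 6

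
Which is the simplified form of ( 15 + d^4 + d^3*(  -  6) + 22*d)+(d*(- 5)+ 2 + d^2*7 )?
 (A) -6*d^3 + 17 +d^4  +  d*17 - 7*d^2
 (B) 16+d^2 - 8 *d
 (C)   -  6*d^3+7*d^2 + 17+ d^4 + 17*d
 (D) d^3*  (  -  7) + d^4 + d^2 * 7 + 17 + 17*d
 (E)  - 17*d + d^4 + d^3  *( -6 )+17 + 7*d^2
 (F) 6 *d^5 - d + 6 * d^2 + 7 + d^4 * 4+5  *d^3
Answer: C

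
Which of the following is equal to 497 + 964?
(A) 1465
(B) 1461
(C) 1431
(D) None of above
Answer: B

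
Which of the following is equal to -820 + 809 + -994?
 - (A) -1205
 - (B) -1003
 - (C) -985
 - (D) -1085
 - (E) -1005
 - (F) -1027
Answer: E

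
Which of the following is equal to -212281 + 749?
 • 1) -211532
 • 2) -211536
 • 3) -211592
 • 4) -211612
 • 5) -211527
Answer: 1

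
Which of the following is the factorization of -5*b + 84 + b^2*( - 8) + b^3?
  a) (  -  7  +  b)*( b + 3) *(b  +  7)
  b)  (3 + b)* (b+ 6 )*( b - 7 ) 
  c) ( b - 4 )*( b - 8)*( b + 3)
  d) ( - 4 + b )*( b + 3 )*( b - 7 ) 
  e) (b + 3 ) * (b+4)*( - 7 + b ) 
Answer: d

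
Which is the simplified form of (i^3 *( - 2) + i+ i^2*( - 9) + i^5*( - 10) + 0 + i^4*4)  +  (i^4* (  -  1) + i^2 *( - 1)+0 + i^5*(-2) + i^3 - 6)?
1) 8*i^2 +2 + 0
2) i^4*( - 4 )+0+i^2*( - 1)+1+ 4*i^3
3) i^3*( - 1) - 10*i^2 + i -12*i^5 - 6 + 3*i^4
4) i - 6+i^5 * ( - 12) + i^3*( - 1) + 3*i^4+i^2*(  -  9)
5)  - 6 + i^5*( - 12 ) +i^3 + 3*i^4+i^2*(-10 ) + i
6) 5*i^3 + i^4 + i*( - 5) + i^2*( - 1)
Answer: 3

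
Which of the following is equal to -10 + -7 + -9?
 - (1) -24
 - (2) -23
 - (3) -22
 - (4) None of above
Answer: 4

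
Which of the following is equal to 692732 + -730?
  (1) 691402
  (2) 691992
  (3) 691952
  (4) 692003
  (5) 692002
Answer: 5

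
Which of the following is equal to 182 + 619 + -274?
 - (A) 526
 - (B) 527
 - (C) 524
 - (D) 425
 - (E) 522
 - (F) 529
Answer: B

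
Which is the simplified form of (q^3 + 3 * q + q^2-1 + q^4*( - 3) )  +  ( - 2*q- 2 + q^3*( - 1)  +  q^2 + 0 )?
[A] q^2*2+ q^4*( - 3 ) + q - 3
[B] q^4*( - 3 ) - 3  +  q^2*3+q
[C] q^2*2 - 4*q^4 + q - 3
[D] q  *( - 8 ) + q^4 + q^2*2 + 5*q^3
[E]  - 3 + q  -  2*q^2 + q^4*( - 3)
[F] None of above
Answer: A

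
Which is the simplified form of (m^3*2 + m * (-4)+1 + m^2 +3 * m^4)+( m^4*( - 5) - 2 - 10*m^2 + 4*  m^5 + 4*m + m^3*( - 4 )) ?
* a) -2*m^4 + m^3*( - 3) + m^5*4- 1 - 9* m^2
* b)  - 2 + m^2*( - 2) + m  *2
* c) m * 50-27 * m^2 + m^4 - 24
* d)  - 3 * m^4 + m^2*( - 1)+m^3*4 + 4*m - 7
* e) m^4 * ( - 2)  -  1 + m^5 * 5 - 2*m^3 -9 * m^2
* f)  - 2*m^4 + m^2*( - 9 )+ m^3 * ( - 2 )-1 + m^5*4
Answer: f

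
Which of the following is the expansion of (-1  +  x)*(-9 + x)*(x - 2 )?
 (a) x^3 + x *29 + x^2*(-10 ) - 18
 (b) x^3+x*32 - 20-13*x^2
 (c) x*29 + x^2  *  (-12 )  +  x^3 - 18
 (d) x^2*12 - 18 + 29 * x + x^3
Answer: c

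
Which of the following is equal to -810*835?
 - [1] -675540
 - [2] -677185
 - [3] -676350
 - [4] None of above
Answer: 3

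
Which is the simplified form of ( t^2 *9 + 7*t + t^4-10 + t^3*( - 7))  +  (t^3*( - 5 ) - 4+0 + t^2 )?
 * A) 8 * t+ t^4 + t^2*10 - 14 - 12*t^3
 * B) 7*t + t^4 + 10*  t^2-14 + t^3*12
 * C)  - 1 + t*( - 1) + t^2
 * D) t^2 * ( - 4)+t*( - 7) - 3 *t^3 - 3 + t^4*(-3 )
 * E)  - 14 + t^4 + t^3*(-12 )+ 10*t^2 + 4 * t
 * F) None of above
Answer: F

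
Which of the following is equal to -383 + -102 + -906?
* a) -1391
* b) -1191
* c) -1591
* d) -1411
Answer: a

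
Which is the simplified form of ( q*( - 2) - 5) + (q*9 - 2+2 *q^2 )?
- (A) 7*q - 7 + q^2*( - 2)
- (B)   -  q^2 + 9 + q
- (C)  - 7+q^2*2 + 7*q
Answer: C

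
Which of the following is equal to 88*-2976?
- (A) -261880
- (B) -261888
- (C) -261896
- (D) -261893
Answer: B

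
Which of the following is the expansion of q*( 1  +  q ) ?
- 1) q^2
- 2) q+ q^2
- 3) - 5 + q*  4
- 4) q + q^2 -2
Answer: 2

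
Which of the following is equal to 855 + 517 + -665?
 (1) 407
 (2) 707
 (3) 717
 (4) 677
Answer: 2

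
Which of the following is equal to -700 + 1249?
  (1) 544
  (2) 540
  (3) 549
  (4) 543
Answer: 3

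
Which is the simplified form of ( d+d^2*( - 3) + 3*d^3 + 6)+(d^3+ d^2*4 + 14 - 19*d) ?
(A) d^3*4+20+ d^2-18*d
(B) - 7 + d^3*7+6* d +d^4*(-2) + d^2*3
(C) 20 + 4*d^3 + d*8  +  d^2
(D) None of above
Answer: A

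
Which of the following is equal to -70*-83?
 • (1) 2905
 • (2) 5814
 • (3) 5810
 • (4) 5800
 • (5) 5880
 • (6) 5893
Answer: 3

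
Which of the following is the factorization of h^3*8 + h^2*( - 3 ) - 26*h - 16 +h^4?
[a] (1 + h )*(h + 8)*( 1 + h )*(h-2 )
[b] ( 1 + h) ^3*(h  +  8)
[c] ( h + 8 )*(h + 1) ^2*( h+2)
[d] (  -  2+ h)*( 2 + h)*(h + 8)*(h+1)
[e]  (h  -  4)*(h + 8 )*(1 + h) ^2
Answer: a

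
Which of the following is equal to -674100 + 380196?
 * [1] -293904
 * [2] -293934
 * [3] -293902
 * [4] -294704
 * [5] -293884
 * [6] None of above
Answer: 1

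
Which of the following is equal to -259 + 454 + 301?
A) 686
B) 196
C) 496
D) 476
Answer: C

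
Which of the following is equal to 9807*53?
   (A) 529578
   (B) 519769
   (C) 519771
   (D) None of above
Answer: C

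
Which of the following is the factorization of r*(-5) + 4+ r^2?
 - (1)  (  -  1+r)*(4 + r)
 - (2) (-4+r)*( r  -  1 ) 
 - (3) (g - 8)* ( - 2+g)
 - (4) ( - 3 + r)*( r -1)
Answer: 2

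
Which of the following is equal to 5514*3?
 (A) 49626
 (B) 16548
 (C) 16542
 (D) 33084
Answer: C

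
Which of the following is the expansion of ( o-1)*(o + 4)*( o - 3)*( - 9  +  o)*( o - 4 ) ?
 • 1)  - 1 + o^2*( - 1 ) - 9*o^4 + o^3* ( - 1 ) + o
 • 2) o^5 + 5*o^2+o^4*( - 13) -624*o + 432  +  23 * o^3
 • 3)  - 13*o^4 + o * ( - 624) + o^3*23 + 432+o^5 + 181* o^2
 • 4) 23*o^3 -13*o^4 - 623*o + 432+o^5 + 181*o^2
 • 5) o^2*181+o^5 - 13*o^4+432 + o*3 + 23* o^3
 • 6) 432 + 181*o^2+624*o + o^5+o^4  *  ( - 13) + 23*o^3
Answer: 3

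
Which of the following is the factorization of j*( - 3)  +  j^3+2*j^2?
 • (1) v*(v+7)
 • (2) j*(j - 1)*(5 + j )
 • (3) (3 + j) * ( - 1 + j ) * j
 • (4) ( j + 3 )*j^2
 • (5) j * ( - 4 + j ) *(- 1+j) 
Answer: 3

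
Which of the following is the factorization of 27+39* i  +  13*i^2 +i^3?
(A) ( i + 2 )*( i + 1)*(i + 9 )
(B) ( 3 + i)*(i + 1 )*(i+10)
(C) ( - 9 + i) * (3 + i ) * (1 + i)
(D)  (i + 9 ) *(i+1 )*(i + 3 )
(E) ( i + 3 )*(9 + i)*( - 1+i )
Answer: D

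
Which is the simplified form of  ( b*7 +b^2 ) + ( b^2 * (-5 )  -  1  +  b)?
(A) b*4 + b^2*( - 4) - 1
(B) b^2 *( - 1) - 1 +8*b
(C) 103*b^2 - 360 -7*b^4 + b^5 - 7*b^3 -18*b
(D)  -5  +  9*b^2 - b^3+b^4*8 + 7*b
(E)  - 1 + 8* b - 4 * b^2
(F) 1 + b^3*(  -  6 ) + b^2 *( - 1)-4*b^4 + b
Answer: E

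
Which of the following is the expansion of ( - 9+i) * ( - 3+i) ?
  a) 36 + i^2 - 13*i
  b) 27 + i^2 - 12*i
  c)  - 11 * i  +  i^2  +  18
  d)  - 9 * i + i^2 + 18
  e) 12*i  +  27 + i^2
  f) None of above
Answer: b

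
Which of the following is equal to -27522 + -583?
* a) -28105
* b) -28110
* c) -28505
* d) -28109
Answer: a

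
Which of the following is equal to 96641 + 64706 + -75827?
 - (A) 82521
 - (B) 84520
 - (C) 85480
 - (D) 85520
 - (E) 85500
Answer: D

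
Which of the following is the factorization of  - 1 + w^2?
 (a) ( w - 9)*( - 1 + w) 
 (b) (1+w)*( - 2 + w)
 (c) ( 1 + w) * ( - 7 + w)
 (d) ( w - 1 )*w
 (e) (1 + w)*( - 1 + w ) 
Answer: e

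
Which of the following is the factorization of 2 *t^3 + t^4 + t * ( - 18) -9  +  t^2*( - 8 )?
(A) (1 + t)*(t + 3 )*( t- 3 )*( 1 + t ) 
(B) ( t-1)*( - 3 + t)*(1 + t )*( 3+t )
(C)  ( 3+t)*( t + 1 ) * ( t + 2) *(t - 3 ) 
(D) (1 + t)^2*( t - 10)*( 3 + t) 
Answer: A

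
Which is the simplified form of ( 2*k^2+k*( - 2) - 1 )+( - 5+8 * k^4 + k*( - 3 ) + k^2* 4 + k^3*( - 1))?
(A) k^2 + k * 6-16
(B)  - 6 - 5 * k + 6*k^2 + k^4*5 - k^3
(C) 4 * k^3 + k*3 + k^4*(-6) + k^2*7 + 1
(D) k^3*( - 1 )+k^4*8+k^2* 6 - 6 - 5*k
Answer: D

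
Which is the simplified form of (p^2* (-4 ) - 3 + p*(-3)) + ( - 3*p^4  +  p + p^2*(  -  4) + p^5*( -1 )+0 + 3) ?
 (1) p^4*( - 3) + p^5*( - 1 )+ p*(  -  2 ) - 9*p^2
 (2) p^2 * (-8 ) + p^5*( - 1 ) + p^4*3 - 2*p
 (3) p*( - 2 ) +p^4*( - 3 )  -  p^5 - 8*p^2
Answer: 3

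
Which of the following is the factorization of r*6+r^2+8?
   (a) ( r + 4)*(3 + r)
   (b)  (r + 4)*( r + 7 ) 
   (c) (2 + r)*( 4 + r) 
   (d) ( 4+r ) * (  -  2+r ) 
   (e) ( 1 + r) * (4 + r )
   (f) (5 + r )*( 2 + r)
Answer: c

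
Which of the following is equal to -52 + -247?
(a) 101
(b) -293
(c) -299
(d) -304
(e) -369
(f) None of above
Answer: c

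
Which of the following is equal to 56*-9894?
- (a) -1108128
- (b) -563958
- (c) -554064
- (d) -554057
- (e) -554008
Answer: c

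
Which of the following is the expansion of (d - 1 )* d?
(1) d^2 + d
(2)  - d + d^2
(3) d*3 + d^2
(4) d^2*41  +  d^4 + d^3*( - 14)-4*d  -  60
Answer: 2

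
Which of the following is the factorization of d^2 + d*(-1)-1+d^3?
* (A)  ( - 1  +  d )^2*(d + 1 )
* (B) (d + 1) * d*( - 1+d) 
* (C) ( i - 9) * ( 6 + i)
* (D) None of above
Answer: D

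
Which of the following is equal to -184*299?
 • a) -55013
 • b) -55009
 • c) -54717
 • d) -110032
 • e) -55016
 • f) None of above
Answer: e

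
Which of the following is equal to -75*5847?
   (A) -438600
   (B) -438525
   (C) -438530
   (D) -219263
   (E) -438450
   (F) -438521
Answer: B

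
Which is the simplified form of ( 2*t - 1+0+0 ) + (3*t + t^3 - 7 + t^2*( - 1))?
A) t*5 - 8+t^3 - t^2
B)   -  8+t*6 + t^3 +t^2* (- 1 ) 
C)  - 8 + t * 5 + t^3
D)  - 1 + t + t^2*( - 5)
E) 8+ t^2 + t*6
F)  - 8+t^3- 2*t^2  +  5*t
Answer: A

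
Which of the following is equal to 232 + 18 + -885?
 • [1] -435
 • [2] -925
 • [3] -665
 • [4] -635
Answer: 4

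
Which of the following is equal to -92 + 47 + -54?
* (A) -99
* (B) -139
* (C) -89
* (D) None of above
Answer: A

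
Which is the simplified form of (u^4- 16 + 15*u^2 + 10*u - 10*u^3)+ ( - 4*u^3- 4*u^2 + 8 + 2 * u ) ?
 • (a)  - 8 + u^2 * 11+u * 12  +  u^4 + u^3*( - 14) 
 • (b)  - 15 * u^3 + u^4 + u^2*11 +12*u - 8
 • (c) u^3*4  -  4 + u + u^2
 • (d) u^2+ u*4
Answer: a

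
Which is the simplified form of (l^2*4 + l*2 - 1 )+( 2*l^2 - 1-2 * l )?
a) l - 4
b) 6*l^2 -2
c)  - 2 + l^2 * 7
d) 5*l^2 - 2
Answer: b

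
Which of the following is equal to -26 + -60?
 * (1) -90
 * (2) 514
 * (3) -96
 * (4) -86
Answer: 4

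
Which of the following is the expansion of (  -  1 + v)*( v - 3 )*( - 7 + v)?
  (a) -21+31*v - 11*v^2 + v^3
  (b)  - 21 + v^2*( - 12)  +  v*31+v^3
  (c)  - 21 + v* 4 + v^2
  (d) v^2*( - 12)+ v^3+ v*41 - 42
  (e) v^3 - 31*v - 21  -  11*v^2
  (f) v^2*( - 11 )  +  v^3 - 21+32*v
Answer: a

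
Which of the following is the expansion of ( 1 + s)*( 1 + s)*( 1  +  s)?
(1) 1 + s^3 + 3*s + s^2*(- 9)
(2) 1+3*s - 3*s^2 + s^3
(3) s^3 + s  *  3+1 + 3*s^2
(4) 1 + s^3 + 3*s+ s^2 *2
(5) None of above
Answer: 3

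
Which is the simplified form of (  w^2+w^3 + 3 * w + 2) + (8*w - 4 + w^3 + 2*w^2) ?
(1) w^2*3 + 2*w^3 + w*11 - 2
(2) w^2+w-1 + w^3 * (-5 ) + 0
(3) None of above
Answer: 1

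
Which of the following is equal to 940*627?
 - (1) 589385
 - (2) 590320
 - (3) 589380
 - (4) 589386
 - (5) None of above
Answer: 3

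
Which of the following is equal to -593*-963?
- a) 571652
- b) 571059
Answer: b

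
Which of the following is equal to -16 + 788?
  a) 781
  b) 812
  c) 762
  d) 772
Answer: d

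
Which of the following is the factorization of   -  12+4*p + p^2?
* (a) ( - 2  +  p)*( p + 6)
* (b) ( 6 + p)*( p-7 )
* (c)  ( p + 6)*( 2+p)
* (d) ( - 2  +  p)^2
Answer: a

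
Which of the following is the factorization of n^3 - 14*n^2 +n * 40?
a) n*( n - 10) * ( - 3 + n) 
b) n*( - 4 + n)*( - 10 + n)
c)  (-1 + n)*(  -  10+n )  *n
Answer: b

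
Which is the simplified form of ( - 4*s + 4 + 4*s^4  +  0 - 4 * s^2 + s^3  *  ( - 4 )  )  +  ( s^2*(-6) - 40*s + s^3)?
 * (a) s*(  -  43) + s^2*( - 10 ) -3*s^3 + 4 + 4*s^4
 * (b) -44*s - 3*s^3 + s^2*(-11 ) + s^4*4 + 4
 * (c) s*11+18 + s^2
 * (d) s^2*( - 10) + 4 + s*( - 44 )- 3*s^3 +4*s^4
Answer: d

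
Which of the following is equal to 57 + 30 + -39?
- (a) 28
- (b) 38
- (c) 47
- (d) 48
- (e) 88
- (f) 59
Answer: d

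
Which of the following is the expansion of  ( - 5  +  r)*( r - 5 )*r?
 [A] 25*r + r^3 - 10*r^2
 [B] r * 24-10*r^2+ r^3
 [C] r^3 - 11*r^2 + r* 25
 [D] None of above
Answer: A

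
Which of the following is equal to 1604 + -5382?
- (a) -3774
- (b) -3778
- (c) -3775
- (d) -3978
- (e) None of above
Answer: b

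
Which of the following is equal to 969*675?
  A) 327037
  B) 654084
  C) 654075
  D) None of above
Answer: C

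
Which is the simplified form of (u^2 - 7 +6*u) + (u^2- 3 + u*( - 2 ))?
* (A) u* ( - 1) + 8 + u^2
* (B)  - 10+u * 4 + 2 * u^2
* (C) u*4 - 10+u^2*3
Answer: B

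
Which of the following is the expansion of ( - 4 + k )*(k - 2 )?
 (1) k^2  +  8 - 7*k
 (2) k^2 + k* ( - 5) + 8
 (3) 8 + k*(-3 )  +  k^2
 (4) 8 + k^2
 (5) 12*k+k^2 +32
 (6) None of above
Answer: 6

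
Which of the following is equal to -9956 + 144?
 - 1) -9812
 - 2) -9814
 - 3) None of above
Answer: 1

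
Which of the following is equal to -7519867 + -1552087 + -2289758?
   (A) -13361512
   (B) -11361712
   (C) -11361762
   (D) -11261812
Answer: B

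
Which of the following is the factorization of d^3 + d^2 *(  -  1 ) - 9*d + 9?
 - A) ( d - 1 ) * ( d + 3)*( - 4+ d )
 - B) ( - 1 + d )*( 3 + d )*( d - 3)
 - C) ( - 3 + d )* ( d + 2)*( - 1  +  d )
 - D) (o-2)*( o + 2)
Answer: B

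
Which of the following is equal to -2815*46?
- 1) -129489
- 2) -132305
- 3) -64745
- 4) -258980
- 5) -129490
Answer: 5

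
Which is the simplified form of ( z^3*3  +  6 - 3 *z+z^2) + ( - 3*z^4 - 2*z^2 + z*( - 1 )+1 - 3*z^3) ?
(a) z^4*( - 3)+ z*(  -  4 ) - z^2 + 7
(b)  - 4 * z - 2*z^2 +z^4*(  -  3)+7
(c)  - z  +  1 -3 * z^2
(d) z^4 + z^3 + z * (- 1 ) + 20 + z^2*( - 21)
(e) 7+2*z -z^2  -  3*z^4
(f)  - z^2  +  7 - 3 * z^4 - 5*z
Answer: a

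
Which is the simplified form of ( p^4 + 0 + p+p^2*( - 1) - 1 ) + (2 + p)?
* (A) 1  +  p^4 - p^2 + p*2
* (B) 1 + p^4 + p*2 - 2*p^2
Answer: A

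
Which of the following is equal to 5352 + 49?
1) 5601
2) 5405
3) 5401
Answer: 3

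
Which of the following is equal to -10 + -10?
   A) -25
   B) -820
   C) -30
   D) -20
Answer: D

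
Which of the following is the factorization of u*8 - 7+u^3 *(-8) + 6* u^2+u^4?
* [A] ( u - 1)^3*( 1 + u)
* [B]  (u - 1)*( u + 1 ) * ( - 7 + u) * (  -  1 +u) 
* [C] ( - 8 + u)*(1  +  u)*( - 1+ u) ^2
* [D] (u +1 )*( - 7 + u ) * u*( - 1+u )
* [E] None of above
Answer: B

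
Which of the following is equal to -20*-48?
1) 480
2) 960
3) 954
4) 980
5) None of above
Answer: 2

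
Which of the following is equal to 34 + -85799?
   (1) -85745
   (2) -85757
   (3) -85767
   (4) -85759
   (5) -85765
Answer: 5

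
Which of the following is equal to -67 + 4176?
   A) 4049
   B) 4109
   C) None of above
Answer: B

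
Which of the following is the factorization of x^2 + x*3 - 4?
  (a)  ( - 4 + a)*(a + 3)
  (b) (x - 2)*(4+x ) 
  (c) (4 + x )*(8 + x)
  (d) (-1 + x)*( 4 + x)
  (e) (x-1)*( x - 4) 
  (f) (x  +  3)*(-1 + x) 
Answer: d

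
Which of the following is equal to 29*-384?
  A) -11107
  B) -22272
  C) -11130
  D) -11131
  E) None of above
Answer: E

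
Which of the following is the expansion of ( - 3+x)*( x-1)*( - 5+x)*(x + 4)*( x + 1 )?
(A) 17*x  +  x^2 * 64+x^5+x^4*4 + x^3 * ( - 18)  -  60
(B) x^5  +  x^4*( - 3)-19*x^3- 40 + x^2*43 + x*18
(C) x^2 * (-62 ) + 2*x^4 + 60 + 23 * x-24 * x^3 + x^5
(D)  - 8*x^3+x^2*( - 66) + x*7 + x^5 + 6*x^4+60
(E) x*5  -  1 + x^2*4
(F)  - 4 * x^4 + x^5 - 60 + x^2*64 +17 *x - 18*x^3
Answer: F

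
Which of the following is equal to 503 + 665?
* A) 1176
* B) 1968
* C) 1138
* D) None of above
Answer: D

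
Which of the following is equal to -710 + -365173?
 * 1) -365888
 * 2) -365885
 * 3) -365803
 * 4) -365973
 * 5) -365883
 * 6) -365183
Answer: 5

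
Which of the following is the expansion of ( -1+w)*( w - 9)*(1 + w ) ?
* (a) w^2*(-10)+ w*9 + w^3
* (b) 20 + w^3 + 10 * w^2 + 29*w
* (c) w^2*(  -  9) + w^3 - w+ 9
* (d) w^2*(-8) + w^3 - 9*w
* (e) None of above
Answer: c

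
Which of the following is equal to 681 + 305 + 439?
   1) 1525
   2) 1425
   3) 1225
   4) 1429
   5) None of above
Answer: 2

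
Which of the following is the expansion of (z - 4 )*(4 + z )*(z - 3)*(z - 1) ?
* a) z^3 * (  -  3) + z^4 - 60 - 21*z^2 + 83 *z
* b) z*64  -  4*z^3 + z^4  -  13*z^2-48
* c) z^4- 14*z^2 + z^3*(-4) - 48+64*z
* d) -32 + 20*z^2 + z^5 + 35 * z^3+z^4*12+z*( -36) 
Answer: b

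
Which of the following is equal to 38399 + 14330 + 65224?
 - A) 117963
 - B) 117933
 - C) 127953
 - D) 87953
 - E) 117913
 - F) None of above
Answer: F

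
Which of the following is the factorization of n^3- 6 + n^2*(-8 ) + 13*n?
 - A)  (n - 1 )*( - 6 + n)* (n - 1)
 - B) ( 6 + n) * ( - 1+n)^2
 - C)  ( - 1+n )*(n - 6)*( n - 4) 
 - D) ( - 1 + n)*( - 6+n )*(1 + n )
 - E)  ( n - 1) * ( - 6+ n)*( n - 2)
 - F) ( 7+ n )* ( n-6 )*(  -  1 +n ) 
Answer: A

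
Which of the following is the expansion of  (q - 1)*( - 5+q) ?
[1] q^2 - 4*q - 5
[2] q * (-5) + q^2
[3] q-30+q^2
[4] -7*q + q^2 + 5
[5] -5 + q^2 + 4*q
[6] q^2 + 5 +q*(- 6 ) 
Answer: 6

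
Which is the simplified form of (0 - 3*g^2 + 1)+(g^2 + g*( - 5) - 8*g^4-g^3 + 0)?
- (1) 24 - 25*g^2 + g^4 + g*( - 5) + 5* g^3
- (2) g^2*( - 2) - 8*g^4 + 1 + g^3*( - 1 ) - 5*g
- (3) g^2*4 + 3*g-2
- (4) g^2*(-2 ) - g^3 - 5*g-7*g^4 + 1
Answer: 2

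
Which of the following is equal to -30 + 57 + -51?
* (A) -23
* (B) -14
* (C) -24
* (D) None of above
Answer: C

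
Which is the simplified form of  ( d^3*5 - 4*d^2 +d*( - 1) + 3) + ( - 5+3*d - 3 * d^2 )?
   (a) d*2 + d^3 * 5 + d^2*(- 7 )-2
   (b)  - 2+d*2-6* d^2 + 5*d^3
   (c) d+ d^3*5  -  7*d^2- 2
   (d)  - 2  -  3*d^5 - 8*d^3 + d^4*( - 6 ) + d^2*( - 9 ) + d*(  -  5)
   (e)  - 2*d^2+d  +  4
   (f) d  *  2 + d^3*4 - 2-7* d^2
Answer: a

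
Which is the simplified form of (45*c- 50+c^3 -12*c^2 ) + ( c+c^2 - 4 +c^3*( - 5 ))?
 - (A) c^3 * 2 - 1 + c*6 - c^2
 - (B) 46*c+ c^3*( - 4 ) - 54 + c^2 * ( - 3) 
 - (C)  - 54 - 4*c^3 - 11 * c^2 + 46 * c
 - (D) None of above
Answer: C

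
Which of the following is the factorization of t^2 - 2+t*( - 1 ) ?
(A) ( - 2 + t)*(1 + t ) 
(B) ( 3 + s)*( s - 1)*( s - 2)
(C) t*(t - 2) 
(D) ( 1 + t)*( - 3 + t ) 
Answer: A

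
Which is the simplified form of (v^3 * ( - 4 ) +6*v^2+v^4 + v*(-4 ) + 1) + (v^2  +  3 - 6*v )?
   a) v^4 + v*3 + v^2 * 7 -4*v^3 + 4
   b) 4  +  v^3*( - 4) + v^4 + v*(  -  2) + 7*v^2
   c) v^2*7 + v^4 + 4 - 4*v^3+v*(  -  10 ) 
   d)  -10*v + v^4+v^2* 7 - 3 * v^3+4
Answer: c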